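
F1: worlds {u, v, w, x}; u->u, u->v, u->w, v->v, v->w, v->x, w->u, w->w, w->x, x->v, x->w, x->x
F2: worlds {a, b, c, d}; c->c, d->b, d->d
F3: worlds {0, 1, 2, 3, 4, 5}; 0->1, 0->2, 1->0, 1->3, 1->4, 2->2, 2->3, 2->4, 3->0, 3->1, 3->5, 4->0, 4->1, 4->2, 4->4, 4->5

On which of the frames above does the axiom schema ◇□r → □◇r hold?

F1

The schema corresponds to convergence: ∀x ∀y ∀z (Rxy ∧ Rxz → ∃w (Ryw ∧ Rzw)).
F1: ✓.
F2: fails — Rdb and Rdb but b and b have no common successor.
F3: fails — R23 and R22 but 3 and 2 have no common successor.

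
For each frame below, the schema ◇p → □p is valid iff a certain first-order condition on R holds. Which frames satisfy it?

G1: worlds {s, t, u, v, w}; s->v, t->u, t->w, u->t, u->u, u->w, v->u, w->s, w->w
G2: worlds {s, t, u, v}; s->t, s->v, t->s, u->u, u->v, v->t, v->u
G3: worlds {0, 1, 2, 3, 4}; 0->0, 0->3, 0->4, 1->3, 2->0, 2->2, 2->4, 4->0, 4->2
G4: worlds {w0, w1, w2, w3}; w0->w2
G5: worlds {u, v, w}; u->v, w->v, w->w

G4

The schema corresponds to partial functionality: ∀x ∀y ∀z (Rxy ∧ Rxz → y = z).
G1: fails — t sees both u and w.
G2: fails — s sees both t and v.
G3: fails — 0 sees both 0 and 3.
G4: satisfies the condition.
G5: fails — w sees both v and w.
Valid on: G4.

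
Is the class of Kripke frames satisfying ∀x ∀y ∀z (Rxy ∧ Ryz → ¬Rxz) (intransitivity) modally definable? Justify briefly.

No

Any modally definable frame class is closed under surjective bounded morphisms.
The 3-cycle (worlds s,t,u with s→t→u→s) is intransitive. Mapping every world to a single reflexive point • is a surjective bounded morphism; the reflexive point is not intransitive (R••∧R•• but R••).
So no modal formula (or set of formulas) defines exactly the intransitive frames.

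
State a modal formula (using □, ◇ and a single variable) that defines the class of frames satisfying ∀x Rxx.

□q → q

The condition is reflexivity. The T schema □q → q defines it.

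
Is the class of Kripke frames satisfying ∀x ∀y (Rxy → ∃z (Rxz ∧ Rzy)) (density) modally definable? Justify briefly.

Definable; □□q → □q defines it

Yes: it is density, defined by the C4 schema □□q → □q.
Suppose □□q→□q is valid. Take Rxy and set V(q)={w : xR²w}. Then □□q at x, so □q at x, so q at y, i.e. ∃z(Rxz∧Rzy).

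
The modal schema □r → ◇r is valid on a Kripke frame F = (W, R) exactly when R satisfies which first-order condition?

Suppose □r→◇r is valid. At any x set V(r)=W. Then □r at x, so ◇r at x, so x has a successor.
Conversely, on a frame with seriality the schema holds at every world under every valuation.
So the correspondent is seriality.

seriality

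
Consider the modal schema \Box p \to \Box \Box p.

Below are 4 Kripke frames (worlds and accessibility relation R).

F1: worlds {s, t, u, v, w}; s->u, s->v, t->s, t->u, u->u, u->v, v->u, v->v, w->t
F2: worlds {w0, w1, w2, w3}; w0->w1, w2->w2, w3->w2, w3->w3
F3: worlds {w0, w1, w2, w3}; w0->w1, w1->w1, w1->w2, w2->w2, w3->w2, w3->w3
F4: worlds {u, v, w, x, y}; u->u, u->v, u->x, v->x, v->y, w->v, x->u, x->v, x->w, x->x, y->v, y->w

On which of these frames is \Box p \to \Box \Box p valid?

This is the axiom for transitivity; its first-order frame correspondent is \forall x \forall y \forall z (Rxy \wedge Ryz \to Rxz).
F1: fails — Rwt and Rts but not Rws.
F2: satisfies the condition.
F3: fails — Rw0w1 and Rw1w2 but not Rw0w2.
F4: fails — Ruv and Rvy but not Ruy.

F2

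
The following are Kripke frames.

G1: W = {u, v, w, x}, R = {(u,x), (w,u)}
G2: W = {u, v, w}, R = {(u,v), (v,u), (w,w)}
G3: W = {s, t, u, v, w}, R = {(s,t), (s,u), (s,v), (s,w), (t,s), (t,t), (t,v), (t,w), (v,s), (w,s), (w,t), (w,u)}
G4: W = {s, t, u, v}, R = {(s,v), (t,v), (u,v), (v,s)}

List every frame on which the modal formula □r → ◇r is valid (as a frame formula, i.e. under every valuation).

G2, G4

Frame correspondent (Sahlqvist): ∀x ∃y Rxy — i.e. seriality.
G1: fails — world v has no successor.
G2: satisfies the condition.
G3: fails — world u has no successor.
G4: satisfies the condition.
Valid on: G2, G4.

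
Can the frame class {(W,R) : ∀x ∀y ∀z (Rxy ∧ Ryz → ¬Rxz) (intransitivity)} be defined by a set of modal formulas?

Not definable by any modal formula

Any modally definable frame class is closed under surjective bounded morphisms.
The 7-cycle (worlds s,t,u,v,w,x,y with s→t→u→v→w→x→y→s) is intransitive. Mapping every world to a single reflexive point • is a surjective bounded morphism; the reflexive point is not intransitive (R••∧R•• but R••).
So no modal formula (or set of formulas) defines exactly the intransitive frames.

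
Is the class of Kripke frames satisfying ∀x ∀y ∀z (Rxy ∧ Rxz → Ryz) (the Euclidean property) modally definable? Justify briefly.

Yes — defined by ◇r → □◇r

Yes: it is the Euclidean property, defined by the 5 schema ◇r → □◇r.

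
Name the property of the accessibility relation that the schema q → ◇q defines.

reflexivity: ∀x Rxx

This is a form of the T axiom.
Its frame correspondent is reflexivity — ∀x Rxx.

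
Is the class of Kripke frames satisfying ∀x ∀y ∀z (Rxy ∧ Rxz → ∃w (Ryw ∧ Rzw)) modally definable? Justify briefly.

Definable; ◇□r → □◇r defines it

Yes: it is convergence, defined by the .2 schema ◇□r → □◇r.
Suppose ◇□r→□◇r is valid. Take Rxy, Rxz and set V(r)={w : Ryw}. Then □r at y so ◇□r at x, so □◇r at x, so ◇r at z, giving w with Rzw and Ryw.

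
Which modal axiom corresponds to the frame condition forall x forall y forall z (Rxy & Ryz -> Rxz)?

A defining formula is □q → □□q (the 4 axiom).
Suppose □q→□□q is valid. Take Rxy, Ryz and set V(q)={w : Rxw}. Then □q at x, so □□q at x, so □q at y, so q at z, i.e. Rxz.

□q → □□q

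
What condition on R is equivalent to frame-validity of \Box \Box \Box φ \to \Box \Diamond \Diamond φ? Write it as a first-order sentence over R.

This is a Sahlqvist (Geach-type) schema ◇^0□^3φ → □^1◇^2φ.
Minimal-valuation argument: fix x; take any y with xR^0y and any z with xR^1z. Set V(φ) to the set of worlds R-reachable from y in exactly 3 steps. Then □^3φ holds at y, so the antecedent holds at x; validity forces ◇^2φ at z, giving a w with zR^2w and yR^3w.
First-order correspondent: \forall x \forall z (xRz \to \exists w (x R^3 w \wedge z R^2 w)).

\forall x \forall z (xRz \to \exists w (x R^3 w \wedge z R^2 w))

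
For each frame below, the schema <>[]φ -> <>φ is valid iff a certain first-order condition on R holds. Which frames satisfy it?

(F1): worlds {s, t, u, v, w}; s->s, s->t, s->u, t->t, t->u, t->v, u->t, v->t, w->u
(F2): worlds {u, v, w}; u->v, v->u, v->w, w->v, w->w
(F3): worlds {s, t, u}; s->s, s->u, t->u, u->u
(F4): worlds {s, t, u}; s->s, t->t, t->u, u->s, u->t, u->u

(F3), (F4)

The schema corresponds to a generalized confluence (Geach) condition: forall x forall y (xRy -> exists w (yRw & xRw)).
(F1): fails — wRu but no w* with uRw* and wRw*.
(F2): fails — uRv but no t with vRt and uRt.
(F3): satisfies the condition.
(F4): satisfies the condition.
Valid on: (F3), (F4).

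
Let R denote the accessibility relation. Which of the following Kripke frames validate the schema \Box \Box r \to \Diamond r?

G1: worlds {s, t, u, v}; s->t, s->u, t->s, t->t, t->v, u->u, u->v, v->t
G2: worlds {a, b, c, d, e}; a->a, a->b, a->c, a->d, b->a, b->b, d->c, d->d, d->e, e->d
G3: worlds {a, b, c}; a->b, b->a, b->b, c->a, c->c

G1, G3

Frame correspondent (Sahlqvist): \forall x \exists w (x R^2 w \wedge xRw) — i.e. a generalized confluence (Geach) condition.
G1: ✓.
G2: fails — at c but no w with cR²w and cRw.
G3: ✓.
Valid on: G1, G3.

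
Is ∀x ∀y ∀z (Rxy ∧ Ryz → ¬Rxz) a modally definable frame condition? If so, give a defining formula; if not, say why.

Not modally definable

If a class were modally definable it would be closed under surjective bounded morphisms (Goldblatt–Thomason).
The 5-cycle (worlds w0,w1,w2,w3,w4 with w0→w1→w2→w3→w4→w0) is intransitive. Mapping every world to a single reflexive point • is a surjective bounded morphism; the reflexive point is not intransitive (R••∧R•• but R••).
So the class is not modally definable.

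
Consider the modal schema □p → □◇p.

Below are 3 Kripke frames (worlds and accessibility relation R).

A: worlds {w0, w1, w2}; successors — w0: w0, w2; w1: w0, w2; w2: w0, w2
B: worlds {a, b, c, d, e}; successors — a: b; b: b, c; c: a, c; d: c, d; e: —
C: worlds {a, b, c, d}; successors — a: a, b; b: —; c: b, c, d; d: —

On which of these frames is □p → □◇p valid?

A

This is the axiom for a generalized confluence (Geach) condition; its first-order frame correspondent is ∀x ∀z (xRz → ∃w (xRw ∧ zRw)).
A: condition met.
B: fails — cRa but no w with cRw and aRw.
C: fails — aRb but no w with aRw and bRw.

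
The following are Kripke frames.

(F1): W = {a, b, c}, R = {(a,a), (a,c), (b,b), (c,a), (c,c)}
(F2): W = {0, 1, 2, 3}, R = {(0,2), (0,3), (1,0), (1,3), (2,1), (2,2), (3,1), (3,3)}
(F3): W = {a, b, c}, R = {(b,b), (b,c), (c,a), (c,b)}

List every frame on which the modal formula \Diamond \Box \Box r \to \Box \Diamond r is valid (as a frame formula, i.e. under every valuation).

The schema corresponds to a generalized confluence (Geach) condition: \forall x \forall y \forall z ((xRy \wedge xRz) \to \exists w (y R^2 w \wedge zRw)).
(F1): condition met.
(F2): condition met.
(F3): fails — cRa, cRa but no w with aR²w and aRw.

(F1), (F2)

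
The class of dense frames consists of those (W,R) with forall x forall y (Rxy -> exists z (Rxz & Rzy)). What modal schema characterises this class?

□□r → □r

A defining formula is □□r → □r (the C4 axiom).
Suppose □□r→□r is valid. Take Rxy and set V(r)={w : xR²w}. Then □□r at x, so □r at x, so r at y, i.e. ∃z(Rxz∧Rzy).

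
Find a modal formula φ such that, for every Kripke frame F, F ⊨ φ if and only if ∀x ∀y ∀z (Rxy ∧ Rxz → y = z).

A defining formula is ◇p → □p (the CD axiom).
Suppose ◇p→□p is valid. Take Rxy, Rxz and set V(p)={y}. Then ◇p at x, so □p at x, so p at z, i.e. z=y.

◇p → □p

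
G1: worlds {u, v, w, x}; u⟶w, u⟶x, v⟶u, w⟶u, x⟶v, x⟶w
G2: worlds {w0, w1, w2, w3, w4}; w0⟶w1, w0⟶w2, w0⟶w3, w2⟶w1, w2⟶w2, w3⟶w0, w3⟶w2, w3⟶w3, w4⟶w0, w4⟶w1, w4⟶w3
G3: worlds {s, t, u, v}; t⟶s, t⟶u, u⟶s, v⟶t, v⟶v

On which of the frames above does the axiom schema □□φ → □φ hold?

G2

The schema corresponds to density: ∀x ∀y (Rxy → ∃z (Rxz ∧ Rzy)).
G1: fails — Rxw but no z with Rxz and Rzw.
G2: condition met.
G3: fails — Rus but no z with Ruz and Rzs.
Valid on: G2.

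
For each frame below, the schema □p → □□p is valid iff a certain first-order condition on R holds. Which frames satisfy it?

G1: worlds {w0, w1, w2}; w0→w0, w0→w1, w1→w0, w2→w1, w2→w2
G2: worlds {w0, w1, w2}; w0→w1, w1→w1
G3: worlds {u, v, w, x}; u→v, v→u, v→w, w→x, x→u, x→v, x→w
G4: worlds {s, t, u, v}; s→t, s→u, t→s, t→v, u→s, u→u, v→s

G2

This is the axiom for transitivity; its first-order frame correspondent is ∀x ∀y ∀z (Rxy ∧ Ryz → Rxz).
G1: fails — Rw1w0 and Rw0w1 but not Rw1w1.
G2: ✓.
G3: fails — Ruv and Rvw but not Ruw.
G4: fails — Rus and Rst but not Rut.
Valid on: G2.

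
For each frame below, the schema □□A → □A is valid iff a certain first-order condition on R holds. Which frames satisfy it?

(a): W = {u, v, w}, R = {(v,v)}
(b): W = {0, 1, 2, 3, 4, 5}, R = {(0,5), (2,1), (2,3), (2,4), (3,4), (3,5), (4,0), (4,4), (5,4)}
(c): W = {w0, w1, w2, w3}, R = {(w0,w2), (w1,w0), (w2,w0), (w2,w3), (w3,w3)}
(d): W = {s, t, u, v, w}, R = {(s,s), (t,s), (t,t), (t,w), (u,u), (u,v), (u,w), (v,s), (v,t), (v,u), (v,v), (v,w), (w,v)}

The schema corresponds to density: ∀x ∀y (Rxy → ∃z (Rxz ∧ Rzy)).
(a): ✓.
(b): fails — R23 but no z with R2z and Rz3.
(c): fails — Rw1w0 but no z with Rw1z and Rzw0.
(d): ✓.
Valid on: (a), (d).

(a), (d)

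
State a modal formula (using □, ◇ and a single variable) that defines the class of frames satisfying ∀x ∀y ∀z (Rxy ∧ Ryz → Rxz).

□s → □□s

This is transitivity; the standard corresponding axiom is 4: □s → □□s.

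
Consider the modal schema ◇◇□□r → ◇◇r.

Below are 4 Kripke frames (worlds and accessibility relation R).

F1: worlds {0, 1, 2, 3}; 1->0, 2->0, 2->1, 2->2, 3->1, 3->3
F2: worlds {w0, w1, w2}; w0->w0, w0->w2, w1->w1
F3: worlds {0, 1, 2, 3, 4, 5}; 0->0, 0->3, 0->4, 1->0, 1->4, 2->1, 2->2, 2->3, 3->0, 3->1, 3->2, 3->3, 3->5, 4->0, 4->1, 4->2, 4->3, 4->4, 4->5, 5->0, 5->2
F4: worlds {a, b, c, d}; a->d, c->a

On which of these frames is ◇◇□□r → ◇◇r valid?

Frame correspondent (Sahlqvist): ∀x ∀y (xR²y → ∃w (yR²w ∧ xR²w)) — i.e. a generalized confluence (Geach) condition.
F1: fails — 2R²0 but no w with 0R²w and 2R²w.
F2: fails — w0R²w2 but no w with w2R²w and w0R²w.
F3: holds.
F4: fails — cR²d but no w with dR²w and cR²w.

F3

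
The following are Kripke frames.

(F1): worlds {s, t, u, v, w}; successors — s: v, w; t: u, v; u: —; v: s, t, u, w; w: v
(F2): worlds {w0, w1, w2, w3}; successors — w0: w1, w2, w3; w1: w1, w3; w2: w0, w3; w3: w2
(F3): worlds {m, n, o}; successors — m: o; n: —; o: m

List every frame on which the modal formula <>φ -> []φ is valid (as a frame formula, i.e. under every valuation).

This is the axiom for partial functionality; its first-order frame correspondent is forall x forall y forall z (Rxy & Rxz -> y = z).
(F1): fails — s sees both v and w.
(F2): fails — w0 sees both w1 and w2.
(F3): condition met.
Valid on: (F3).

(F3)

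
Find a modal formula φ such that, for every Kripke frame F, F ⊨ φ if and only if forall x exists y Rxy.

A defining formula is □p → ◇p (the D axiom).
Suppose □p→◇p is valid. At any x set V(p)=W. Then □p at x, so ◇p at x, so x has a successor.

□p → ◇p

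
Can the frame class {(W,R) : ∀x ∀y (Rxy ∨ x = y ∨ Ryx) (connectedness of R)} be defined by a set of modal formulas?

No

If a class were modally definable it would be closed under disjoint unions (Goldblatt–Thomason).
Take 3 disjoint single-world reflexive frames: each is trivially connected, but their disjoint union has 3 worlds with no edge between distinct components, so it is not connected.
So the class is not modally definable.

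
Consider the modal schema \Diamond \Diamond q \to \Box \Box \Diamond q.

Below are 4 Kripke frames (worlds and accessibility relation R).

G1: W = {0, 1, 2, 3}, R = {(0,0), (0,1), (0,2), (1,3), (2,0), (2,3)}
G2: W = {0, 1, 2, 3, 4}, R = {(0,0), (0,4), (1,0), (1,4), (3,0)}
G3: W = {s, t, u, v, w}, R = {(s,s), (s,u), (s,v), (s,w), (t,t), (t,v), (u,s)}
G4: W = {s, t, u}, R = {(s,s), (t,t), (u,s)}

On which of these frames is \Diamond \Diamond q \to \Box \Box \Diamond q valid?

The schema corresponds to a generalized confluence (Geach) condition: \forall x \forall y \forall z ((x R^2 y \wedge x R^2 z) \to \exists w (y = w \wedge zRw)).
G1: fails — 0R²0, 0R²1 but no w with 0=w and 1Rw.
G2: fails — 0R²0, 0R²4 but no w with 0=w and 4Rw.
G3: fails — sR²s, sR²v but no w* with s=w* and vRw*.
G4: condition met.
Valid on: G4.

G4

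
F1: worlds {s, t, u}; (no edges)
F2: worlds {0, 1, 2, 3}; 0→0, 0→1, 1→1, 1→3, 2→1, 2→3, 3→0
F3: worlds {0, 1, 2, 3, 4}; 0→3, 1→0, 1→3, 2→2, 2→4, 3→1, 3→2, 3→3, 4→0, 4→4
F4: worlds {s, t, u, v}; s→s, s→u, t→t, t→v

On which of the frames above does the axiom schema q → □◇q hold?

The schema corresponds to symmetry: ∀x ∀y (Rxy → Ryx).
F1: holds.
F2: fails — R01 but not R10.
F3: fails — R10 but not R01.
F4: fails — Rsu but not Rus.

F1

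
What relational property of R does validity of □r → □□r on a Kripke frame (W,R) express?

Transitivity

This schema is the 4 axiom.
It corresponds to transitivity: ∀x ∀y ∀z (Rxy ∧ Ryz → Rxz).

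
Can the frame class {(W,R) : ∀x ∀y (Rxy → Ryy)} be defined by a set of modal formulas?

Yes — defined by □(□r → r)

The condition is shift-reflexivity. A defining modal formula is □(□r → r).
Suppose □(□r→r) is valid. Take Rxy and set V(r)={w : Ryw}. Then at y, □r holds; since □(□r→r) at x, □r→r at y, so r at y, i.e. Ryy.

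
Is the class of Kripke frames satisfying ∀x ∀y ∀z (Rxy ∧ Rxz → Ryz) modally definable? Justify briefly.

This is a Sahlqvist condition; the 5 axiom ◇r → □◇r defines it.

Yes, by ◇r → □◇r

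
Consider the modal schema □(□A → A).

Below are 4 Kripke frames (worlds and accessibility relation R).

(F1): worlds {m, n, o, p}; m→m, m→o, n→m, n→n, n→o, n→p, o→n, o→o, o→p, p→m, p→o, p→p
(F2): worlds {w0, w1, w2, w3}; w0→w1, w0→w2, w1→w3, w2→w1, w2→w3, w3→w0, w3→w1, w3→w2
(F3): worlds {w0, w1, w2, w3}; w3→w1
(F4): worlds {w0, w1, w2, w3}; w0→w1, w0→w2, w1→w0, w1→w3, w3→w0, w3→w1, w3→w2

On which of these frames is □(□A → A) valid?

This is the axiom for shift-reflexivity; its first-order frame correspondent is ∀x ∀y (Rxy → Ryy).
(F1): condition met.
(F2): fails — Rw3w1 but not Rw1w1.
(F3): fails — Rw3w1 but not Rw1w1.
(F4): fails — Rw1w0 but not Rw0w0.

(F1)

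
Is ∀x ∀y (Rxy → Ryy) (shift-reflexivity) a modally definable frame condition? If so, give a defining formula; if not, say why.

Yes, by □(□q → q)

Yes: it is shift-reflexivity, defined by the T□ schema □(□q → q).
Suppose □(□q→q) is valid. Take Rxy and set V(q)={w : Ryw}. Then at y, □q holds; since □(□q→q) at x, □q→q at y, so q at y, i.e. Ryy.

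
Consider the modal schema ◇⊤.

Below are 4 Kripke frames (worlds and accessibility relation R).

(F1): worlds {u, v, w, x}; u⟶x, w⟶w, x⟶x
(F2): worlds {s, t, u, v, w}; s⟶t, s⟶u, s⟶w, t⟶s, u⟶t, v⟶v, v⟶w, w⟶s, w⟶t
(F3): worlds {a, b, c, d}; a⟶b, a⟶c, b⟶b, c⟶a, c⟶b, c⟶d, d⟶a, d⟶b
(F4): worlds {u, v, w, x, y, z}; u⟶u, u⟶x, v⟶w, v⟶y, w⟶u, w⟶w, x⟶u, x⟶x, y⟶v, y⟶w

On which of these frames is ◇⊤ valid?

(F2), (F3)

Frame correspondent (Sahlqvist): ∀x ∃y Rxy — i.e. seriality.
(F1): fails — world v has no successor.
(F2): satisfies the condition.
(F3): satisfies the condition.
(F4): fails — world z has no successor.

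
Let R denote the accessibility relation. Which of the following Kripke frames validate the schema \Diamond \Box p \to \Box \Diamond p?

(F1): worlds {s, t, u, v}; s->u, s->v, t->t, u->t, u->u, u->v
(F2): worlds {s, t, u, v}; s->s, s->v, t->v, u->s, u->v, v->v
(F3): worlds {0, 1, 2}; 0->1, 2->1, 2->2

Frame correspondent (Sahlqvist): \forall x \forall y \forall z (Rxy \wedge Rxz \to \exists w (Ryw \wedge Rzw)) — i.e. convergence.
(F1): fails — Rsv and Rsv but v and v have no common successor.
(F2): satisfies the condition.
(F3): fails — R01 and R01 but 1 and 1 have no common successor.
Valid on: (F2).

(F2)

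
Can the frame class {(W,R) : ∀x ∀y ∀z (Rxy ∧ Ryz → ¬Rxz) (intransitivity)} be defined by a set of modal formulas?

Modal frame validity is preserved under surjective bounded morphisms.
The 7-cycle (worlds s,t,u,v,w,x,y with s→t→u→v→w→x→y→s) is intransitive. Mapping every world to a single reflexive point • is a surjective bounded morphism; the reflexive point is not intransitive (R••∧R•• but R••).
So no modal formula (or set of formulas) defines exactly the intransitive frames.

No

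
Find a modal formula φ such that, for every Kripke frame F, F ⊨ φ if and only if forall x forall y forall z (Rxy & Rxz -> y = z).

The condition is partial functionality. The CD schema ◇ψ → □ψ defines it.
Suppose ◇ψ→□ψ is valid. Take Rxy, Rxz and set V(ψ)={y}. Then ◇ψ at x, so □ψ at x, so ψ at z, i.e. z=y.

◇ψ → □ψ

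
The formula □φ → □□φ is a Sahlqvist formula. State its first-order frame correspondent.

transitivity

Suppose □φ→□□φ is valid. Take Rxy, Ryz and set V(φ)={w : Rxw}. Then □φ at x, so □□φ at x, so □φ at y, so φ at z, i.e. Rxz.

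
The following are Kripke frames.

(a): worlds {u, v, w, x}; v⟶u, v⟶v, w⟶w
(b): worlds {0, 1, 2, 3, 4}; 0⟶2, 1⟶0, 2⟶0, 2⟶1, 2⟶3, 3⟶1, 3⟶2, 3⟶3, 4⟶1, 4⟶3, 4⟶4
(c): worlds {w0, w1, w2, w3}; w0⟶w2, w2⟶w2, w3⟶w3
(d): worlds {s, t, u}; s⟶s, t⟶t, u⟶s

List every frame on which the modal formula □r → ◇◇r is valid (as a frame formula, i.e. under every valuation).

(d)

The schema corresponds to a generalized confluence (Geach) condition: ∀x ∃w (xRw ∧ xR²w).
(a): fails — at u but no t with uRt and uR²t.
(b): fails — at 0 but no w with 0Rw and 0R²w.
(c): fails — at w1 but no w with w1Rw and w1R²w.
(d): ✓.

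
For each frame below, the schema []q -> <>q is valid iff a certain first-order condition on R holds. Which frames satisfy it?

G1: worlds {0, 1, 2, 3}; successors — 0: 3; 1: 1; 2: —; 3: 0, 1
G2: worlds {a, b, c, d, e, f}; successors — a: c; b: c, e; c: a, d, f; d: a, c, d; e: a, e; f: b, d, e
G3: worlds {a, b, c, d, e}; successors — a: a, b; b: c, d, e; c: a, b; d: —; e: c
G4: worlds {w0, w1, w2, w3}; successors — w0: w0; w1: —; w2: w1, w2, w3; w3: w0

G2

Frame correspondent (Sahlqvist): forall x exists y Rxy — i.e. seriality.
G1: fails — world 2 has no successor.
G2: condition met.
G3: fails — world d has no successor.
G4: fails — world w1 has no successor.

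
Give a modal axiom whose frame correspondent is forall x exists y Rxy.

This is seriality; the standard corresponding axiom is D: □q → ◇q.
Suppose □q→◇q is valid. At any x set V(q)=W. Then □q at x, so ◇q at x, so x has a successor.

□q → ◇q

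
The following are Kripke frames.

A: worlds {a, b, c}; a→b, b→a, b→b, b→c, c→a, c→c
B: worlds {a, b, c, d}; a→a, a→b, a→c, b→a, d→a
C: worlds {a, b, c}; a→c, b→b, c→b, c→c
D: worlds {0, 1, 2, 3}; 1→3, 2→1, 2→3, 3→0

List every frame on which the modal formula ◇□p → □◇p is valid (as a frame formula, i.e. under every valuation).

C

This is the axiom for convergence; its first-order frame correspondent is ∀x ∀y ∀z (Rxy ∧ Rxz → ∃w (Ryw ∧ Rzw)).
A: fails — Rbc and Rba but c and a have no common successor.
B: fails — Rab and Rac but b and c have no common successor.
C: holds.
D: fails — R23 and R21 but 3 and 1 have no common successor.
Valid on: C.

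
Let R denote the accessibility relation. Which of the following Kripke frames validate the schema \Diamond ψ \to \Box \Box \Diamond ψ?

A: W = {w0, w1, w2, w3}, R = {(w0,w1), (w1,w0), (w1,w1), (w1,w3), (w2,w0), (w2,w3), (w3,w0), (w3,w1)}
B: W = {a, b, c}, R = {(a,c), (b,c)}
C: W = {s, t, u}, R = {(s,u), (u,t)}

B

This is the axiom for a generalized confluence (Geach) condition; its first-order frame correspondent is \forall x \forall y \forall z ((xRy \wedge x R^2 z) \to \exists w (y = w \wedge zRw)).
A: fails — w1Rw0, w1R²w0 but no w with w0=w and w0Rw.
B: satisfies the condition.
C: fails — sRu, sR²t but no w with u=w and tRw.
Valid on: B.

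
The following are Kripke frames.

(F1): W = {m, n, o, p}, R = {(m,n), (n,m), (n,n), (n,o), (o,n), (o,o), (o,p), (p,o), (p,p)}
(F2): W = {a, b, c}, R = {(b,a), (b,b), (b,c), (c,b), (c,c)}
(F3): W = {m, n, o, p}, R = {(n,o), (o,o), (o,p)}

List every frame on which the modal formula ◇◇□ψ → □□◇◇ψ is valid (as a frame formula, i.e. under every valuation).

Frame correspondent (Sahlqvist): ∀x ∀y ∀z ((xR²y ∧ xR²z) → ∃w (yRw ∧ zR²w)) — i.e. a generalized confluence (Geach) condition.
(F1): satisfies the condition.
(F2): fails — bR²a, bR²a but no w with aRw and aR²w.
(F3): fails — nR²o, nR²p but no w with oRw and pR²w.
Valid on: (F1).

(F1)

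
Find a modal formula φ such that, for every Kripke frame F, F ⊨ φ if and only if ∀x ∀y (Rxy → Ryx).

s → □◇s

The condition is symmetry. The B schema s → □◇s defines it.
Suppose s→□◇s is valid. Take Rxy and set V(s)={x}. Then s at x, so □◇s at x, so ◇s at y, so some z with Ryz has s; z=x, i.e. Ryx.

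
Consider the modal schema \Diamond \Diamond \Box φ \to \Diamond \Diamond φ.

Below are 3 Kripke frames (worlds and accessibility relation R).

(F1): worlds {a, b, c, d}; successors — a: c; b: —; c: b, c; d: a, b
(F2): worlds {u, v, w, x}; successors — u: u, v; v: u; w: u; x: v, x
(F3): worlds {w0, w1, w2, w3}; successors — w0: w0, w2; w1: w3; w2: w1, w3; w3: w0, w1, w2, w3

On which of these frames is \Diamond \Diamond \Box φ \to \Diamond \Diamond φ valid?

Frame correspondent (Sahlqvist): \forall x \forall y (x R^2 y \to \exists w (yRw \wedge x R^2 w)) — i.e. a generalized confluence (Geach) condition.
(F1): fails — aR²b but no w with bRw and aR²w.
(F2): condition met.
(F3): condition met.
Valid on: (F2), (F3).

(F2), (F3)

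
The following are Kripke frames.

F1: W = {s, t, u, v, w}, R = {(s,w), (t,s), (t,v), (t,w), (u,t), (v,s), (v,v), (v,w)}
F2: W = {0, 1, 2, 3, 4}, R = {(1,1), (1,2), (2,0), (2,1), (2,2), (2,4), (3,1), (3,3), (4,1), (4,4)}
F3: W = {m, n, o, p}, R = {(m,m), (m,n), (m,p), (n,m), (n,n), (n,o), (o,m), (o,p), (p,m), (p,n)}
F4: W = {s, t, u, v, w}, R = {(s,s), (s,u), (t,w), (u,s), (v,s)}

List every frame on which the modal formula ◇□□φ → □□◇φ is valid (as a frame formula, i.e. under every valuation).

The schema corresponds to a generalized confluence (Geach) condition: ∀x ∀y ∀z ((xRy ∧ xR²z) → ∃w (yR²w ∧ zRw)).
F1: fails — tRs, tR²s but no w* with sR²w* and sRw*.
F2: fails — 1R1, 1R²0 but no w with 1R²w and 0Rw.
F3: ✓.
F4: ✓.
Valid on: F3, F4.

F3, F4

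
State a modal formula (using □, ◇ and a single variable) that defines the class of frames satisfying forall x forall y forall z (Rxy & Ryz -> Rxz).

□p → □□p

The condition is transitivity. The 4 schema □p → □□p defines it.
Suppose □p→□□p is valid. Take Rxy, Ryz and set V(p)={w : Rxw}. Then □p at x, so □□p at x, so □p at y, so p at z, i.e. Rxz.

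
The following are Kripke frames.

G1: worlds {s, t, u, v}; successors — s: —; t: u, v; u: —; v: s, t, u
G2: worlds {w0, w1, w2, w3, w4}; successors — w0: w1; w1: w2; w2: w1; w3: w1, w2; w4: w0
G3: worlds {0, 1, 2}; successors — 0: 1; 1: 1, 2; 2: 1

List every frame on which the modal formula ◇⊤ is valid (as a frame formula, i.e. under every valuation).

The schema corresponds to seriality: ∀x ∃y Rxy.
G1: fails — world s has no successor.
G2: ✓.
G3: ✓.
Valid on: G2, G3.

G2, G3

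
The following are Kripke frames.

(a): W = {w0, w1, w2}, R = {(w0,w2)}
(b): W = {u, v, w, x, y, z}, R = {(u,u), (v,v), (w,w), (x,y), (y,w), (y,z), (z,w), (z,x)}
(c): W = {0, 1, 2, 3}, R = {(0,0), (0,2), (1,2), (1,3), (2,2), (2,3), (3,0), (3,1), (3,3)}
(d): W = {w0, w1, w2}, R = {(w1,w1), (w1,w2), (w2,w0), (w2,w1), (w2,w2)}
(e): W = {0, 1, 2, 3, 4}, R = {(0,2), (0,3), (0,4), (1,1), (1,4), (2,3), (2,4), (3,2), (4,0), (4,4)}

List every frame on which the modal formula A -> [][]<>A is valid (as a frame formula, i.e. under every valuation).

Frame correspondent (Sahlqvist): forall x forall z (x R^2 z -> exists w (x = w & zRw)) — i.e. a generalized confluence (Geach) condition.
(a): holds.
(b): fails — xR²w but no t with x=t and wRt.
(c): fails — 0R²2 but no w with 0=w and 2Rw.
(d): fails — w1R²w0 but no w with w1=w and w0Rw.
(e): fails — 0R²0 but no w with 0=w and 0Rw.
Valid on: (a).

(a)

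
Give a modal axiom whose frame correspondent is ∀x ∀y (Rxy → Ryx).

The condition is symmetry. The B schema p → □◇p defines it.
Suppose p→□◇p is valid. Take Rxy and set V(p)={x}. Then p at x, so □◇p at x, so ◇p at y, so some z with Ryz has p; z=x, i.e. Ryx.

p → □◇p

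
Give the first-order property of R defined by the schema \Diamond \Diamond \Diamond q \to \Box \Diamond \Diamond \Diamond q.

This is a Sahlqvist (Geach-type) schema ◇^3□^0q → □^1◇^3q.
Minimal-valuation argument: fix x; take any y with xR^3y and any z with xR^1z. Set V(q) to the set of worlds R-reachable from y in exactly 0 steps. Then □^0q holds at y, so the antecedent holds at x; validity forces ◇^3q at z, giving a w with zR^3w and yR^0w.
First-order correspondent: \forall x \forall y \forall z ((x R^3 y \wedge xRz) \to \exists w (y = w \wedge z R^3 w)).

\forall x \forall y \forall z ((x R^3 y \wedge xRz) \to \exists w (y = w \wedge z R^3 w))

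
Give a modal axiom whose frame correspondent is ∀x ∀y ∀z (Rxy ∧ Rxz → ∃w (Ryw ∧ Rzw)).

◇□q → □◇q

This is convergence; the standard corresponding axiom is .2: ◇□q → □◇q.
Suppose ◇□q→□◇q is valid. Take Rxy, Rxz and set V(q)={w : Ryw}. Then □q at y so ◇□q at x, so □◇q at x, so ◇q at z, giving w with Rzw and Ryw.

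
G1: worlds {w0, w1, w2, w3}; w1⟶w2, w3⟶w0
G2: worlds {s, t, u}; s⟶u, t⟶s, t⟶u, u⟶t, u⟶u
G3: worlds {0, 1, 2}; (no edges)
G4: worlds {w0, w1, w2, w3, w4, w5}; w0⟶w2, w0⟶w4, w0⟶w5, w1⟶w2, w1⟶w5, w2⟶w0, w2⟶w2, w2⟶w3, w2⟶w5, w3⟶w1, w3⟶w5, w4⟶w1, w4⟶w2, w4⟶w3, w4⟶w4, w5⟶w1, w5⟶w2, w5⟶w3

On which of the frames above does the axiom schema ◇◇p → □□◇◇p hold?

G1, G3

This is the axiom for a generalized confluence (Geach) condition; its first-order frame correspondent is ∀x ∀y ∀z ((xR²y ∧ xR²z) → ∃w (y = w ∧ zR²w)).
G1: ✓.
G2: fails — uR²s, uR²s but no w with s=w and sR²w.
G3: ✓.
G4: fails — w0R²w0, w0R²w3 but no w with w0=w and w3R²w.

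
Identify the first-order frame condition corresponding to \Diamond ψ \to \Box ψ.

Suppose ◇ψ→□ψ is valid. Take Rxy, Rxz and set V(ψ)={y}. Then ◇ψ at x, so □ψ at x, so ψ at z, i.e. z=y.

partial functionality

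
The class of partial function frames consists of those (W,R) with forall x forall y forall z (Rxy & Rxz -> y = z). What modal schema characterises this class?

A defining formula is ◇r → □r (the CD axiom).
Suppose ◇r→□r is valid. Take Rxy, Rxz and set V(r)={y}. Then ◇r at x, so □r at x, so r at z, i.e. z=y.

◇r → □r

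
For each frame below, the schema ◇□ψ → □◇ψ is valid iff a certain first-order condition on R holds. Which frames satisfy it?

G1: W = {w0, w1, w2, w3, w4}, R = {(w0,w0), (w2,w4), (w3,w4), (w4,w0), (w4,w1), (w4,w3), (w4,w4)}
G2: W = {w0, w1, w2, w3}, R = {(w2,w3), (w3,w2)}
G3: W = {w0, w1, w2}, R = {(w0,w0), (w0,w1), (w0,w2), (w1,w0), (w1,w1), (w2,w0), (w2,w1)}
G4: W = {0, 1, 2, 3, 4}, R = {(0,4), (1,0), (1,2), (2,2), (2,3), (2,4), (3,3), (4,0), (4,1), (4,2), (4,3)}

Frame correspondent (Sahlqvist): ∀x ∀y ∀z (Rxy ∧ Rxz → ∃w (Ryw ∧ Rzw)) — i.e. convergence.
G1: fails — Rw4w4 and Rw4w1 but w4 and w1 have no common successor.
G2: ✓.
G3: ✓.
G4: fails — R40 and R43 but 0 and 3 have no common successor.

G2, G3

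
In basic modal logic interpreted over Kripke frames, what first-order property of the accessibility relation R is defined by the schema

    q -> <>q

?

reflexivity: forall x Rxx

This is a form of the T axiom.
Its frame correspondent is reflexivity — forall x Rxx.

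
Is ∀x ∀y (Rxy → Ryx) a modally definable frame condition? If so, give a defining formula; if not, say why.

This is a Sahlqvist condition; the B axiom r → □◇r defines it.
Suppose r→□◇r is valid. Take Rxy and set V(r)={x}. Then r at x, so □◇r at x, so ◇r at y, so some z with Ryz has r; z=x, i.e. Ryx.

Yes — defined by r → □◇r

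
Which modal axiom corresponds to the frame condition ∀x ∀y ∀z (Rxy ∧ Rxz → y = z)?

◇q → □q

A defining formula is ◇q → □q (the CD axiom).
Suppose ◇q→□q is valid. Take Rxy, Rxz and set V(q)={y}. Then ◇q at x, so □q at x, so q at z, i.e. z=y.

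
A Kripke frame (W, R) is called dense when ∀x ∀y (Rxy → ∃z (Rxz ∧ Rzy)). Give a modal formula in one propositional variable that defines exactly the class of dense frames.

□□p → □p

A defining formula is □□p → □p (the C4 axiom).
Suppose □□p→□p is valid. Take Rxy and set V(p)={w : xR²w}. Then □□p at x, so □p at x, so p at y, i.e. ∃z(Rxz∧Rzy).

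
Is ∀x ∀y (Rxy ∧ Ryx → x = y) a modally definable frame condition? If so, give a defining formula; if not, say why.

Not definable by any modal formula

If a class were modally definable it would be closed under surjective bounded morphisms (Goldblatt–Thomason).
The 4-cycle (worlds a,b,c,d with a→b→c→d→a) is antisymmetric. Sending even-indexed worlds to s and odd-indexed worlds to t is a surjective bounded morphism onto the two-world frame with s↔t, which is not antisymmetric.
So the class is not modally definable.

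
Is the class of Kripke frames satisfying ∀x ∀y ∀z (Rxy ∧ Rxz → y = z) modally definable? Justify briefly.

Definable; ◇q → □q defines it

This is a Sahlqvist condition; the CD axiom ◇q → □q defines it.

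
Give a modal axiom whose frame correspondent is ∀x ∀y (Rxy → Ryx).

q → □◇q

This is symmetry; the standard corresponding axiom is B: q → □◇q.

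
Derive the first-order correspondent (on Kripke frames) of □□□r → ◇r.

∀x ∃w (xR³w ∧ xRw)

This is a Sahlqvist (Geach-type) schema ◇^0□^3r → □^0◇^1r.
Minimal-valuation argument: fix x; take any y with xR^0y and any z with xR^0z. Set V(r) to the set of worlds R-reachable from y in exactly 3 steps. Then □^3r holds at y, so the antecedent holds at x; validity forces ◇^1r at z, giving a w with zR^1w and yR^3w.
First-order correspondent: ∀x ∃w (xR³w ∧ xRw).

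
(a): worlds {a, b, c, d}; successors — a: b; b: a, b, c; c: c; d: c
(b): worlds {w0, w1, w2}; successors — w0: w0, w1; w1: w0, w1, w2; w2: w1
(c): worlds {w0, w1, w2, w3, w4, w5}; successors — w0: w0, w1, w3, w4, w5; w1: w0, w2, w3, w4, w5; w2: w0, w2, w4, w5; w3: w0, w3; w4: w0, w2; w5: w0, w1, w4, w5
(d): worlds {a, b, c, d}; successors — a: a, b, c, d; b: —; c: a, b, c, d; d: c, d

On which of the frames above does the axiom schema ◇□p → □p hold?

none

Frame correspondent (Sahlqvist): ∀x ∀y ∀z (Rxy ∧ Rxz → Ryz) — i.e. the Euclidean property.
(a): fails — Rbc and Rbb but not Rcb.
(b): fails — Rw1w2 and Rw1w2 but not Rw2w2.
(c): fails — Rw0w1 and Rw0w1 but not Rw1w1.
(d): fails — Rab and Rab but not Rbb.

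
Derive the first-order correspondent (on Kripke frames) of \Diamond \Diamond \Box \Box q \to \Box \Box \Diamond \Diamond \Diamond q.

This is a Sahlqvist (Geach-type) schema ◇^2□^2q → □^2◇^3q.
Minimal-valuation argument: fix x; take any y with xR^2y and any z with xR^2z. Set V(q) to the set of worlds R-reachable from y in exactly 2 steps. Then □^2q holds at y, so the antecedent holds at x; validity forces ◇^3q at z, giving a w with zR^3w and yR^2w.
First-order correspondent: \forall x \forall y \forall z ((x R^2 y \wedge x R^2 z) \to \exists w (y R^2 w \wedge z R^3 w)).

\forall x \forall y \forall z ((x R^2 y \wedge x R^2 z) \to \exists w (y R^2 w \wedge z R^3 w))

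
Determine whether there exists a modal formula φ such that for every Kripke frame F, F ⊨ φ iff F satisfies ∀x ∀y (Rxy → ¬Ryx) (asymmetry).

Not definable by any modal formula

Modal frame validity is preserved under surjective bounded morphisms.
The 3-cycle (worlds w0,w1,w2 with w0→w1→w2→w0) is asymmetric. Mapping every world to a single reflexive point • is a surjective bounded morphism, and the reflexive point is not asymmetric (R•• but asymmetry requires ¬R••).
So no modal formula (or set of formulas) defines exactly the asymmetric frames.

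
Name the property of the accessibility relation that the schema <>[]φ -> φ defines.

Equivalently (dual form): φ → □◇φ.
Suppose φ→□◇φ is valid. Take Rxy and set V(φ)={x}. Then φ at x, so □◇φ at x, so ◇φ at y, so some z with Ryz has φ; z=x, i.e. Ryx.

Symmetry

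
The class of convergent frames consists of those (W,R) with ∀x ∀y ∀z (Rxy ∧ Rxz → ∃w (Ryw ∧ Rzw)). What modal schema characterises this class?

◇□ψ → □◇ψ

This is convergence; the standard corresponding axiom is .2: ◇□ψ → □◇ψ.
Suppose ◇□ψ→□◇ψ is valid. Take Rxy, Rxz and set V(ψ)={w : Ryw}. Then □ψ at y so ◇□ψ at x, so □◇ψ at x, so ◇ψ at z, giving w with Rzw and Ryw.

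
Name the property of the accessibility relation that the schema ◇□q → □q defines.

Replacing q by ¬q and contraposing gives the equivalent schema ◇q → □◇q.
Suppose ◇q→□◇q is valid. Take Rxy, Rxz and set V(q)={y}. Then ◇q at x, so □◇q at x, so ◇q at z, so some w with Rzw has q; w=y, i.e. Rzy. By symmetry of the argument, Ryz.
The converse is a direct semantic check.
Frame condition: ∀x ∀y ∀z (Rxy ∧ Rxz → Ryz).

the Euclidean property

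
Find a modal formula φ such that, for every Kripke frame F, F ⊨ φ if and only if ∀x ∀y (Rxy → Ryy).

The condition is shift-reflexivity. The T□ schema □(□r → r) defines it.
Suppose □(□r→r) is valid. Take Rxy and set V(r)={w : Ryw}. Then at y, □r holds; since □(□r→r) at x, □r→r at y, so r at y, i.e. Ryy.

□(□r → r)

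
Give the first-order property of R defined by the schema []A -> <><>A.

This is a Sahlqvist (Geach-type) schema ◇^0□^1A → □^0◇^2A.
First-order correspondent: forall x exists w (xRw & x R^2 w).

forall x exists w (xRw & x R^2 w)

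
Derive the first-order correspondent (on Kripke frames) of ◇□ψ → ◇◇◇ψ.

∀x ∀y (xRy → ∃w (yRw ∧ xR³w))

This is a Sahlqvist (Geach-type) schema ◇^1□^1ψ → □^0◇^3ψ.
Minimal-valuation argument: fix x; take any y with xR^1y and any z with xR^0z. Set V(ψ) to the set of worlds R-reachable from y in exactly 1 step. Then □^1ψ holds at y, so the antecedent holds at x; validity forces ◇^3ψ at z, giving a w with zR^3w and yR^1w.
First-order correspondent: ∀x ∀y (xRy → ∃w (yRw ∧ xR³w)).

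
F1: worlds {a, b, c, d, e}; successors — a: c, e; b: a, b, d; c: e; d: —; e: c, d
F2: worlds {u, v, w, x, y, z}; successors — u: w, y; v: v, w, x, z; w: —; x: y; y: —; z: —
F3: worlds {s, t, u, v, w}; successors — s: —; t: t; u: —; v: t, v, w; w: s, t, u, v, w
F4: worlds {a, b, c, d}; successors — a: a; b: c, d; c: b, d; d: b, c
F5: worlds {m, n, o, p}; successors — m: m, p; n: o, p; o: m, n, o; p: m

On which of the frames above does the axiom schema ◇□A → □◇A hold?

F4, F5

Frame correspondent (Sahlqvist): ∀x ∀y ∀z (Rxy ∧ Rxz → ∃w (Ryw ∧ Rzw)) — i.e. convergence.
F1: fails — Rae and Rac but e and c have no common successor.
F2: fails — Ruw and Ruw but w and w have no common successor.
F3: fails — Rww and Rwu but w and u have no common successor.
F4: ✓.
F5: ✓.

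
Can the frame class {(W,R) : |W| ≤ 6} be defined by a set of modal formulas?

Not modally definable

If a class were modally definable it would be closed under disjoint unions (Goldblatt–Thomason).
Any modal formula valid on each of 7 disjoint one-world frames is valid on their disjoint union (validity is preserved under disjoint unions). Each one-world frame has |W|=1≤6, but the union has |W|=7.
So the class is not modally definable.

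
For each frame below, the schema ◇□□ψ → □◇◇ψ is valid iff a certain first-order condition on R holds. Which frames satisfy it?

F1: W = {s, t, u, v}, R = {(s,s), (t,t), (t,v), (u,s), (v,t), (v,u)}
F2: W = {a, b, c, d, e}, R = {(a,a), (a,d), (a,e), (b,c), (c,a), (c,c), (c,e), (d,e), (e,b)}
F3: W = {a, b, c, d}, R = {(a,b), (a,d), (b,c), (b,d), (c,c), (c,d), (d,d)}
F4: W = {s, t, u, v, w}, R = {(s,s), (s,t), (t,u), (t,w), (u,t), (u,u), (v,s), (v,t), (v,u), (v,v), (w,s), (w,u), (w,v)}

F3, F4

The schema corresponds to a generalized confluence (Geach) condition: ∀x ∀y ∀z ((xRy ∧ xRz) → ∃w (yR²w ∧ zR²w)).
F1: fails — vRt, vRu but no w with tR²w and uR²w.
F2: fails — aRa, aRe but no w with aR²w and eR²w.
F3: holds.
F4: holds.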